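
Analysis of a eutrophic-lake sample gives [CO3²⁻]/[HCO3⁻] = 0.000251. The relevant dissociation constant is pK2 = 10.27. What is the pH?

pH = 6.67

From K2 = [H⁺][CO3²⁻]/[HCO3⁻]:  pH = pK2 + log₁₀([CO3²⁻]/[HCO3⁻])
log₁₀(0.000251) = -3.600
pH = 10.27 + (-3.600) = 6.67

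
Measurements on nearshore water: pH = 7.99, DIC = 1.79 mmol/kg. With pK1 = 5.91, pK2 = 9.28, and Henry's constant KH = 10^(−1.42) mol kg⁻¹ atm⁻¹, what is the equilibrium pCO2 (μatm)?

pCO2 = 370 μatm

α₀ = 1 / (1 + K1/[H⁺] + K1K2/[H⁺]²) = 1 / (1 + 10^+2.08 + 10^+0.79)
   = 1 / (1 + 120.23 + 6.1660) = 1/127.39 = 0.007850
[CO2*] = α₀ × DIC = 0.007850 × 1.79 = 0.01405 mmol/kg = 14.05 μmol/kg
pCO2 = [CO2*]/KH = 1.405×10^-5 / 3.802×10^-2 = 370 μatm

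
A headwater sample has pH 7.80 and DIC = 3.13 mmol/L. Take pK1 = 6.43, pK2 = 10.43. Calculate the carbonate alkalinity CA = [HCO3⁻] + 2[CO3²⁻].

CA = 3.01 mmol/L

CA = [HCO3⁻] + 2[CO3²⁻] = (α₁ + 2α₂)·DIC
At pH 7.80: [H⁺]/K1 = 10^-1.37 = 0.042658, K2/[H⁺] = 10^-2.63 = 0.0023442
α₁ = 1/(1 + 0.042658 + 0.0023442) = 1/1.0450 = 0.9569; α₂ = α₁·K2/[H⁺] = 0.002243
α₁ + 2α₂ = 0.9614
CA = 0.9614 × 3.13 = 3.01 mmol/L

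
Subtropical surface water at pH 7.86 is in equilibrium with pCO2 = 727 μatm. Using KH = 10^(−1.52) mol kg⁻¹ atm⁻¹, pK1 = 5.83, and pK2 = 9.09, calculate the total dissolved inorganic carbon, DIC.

[CO2*] = KH · pCO2 = 10^(−1.52) × 727×10^-6 = 2.196×10^-5 mol/kg
α₀ = 1/(1 + K1/[H⁺] + K1K2/[H⁺]²) = 1/(1 + 10^+2.03 + 10^+0.80) = 0.008737
DIC = [CO2*]/α₀ = 2.196×10^-5 / 0.008737 = 2.51 mmol/kg

DIC = 2.51 mmol/kg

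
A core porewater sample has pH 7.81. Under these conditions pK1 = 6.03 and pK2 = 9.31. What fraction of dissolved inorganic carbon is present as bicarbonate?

α₁ = 0.954

α₁ = 1 / (1 + [H⁺]/K1 + K2/[H⁺]) = 1 / (1 + 10^-1.78 + 10^-1.50)
   = 1 / (1 + 0.016596 + 0.031623) = 1/1.0482 = 0.9540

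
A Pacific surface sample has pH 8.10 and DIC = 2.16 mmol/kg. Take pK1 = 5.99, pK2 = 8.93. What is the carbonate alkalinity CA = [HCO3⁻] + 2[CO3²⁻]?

CA = [HCO3⁻] + 2[CO3²⁻] = (α₁ + 2α₂)·DIC
At pH 8.10: [H⁺]/K1 = 10^-2.11 = 0.0077625, K2/[H⁺] = 10^-0.83 = 0.14791
α₁ = 1/(1 + 0.0077625 + 0.14791) = 1/1.1557 = 0.8653; α₂ = α₁·K2/[H⁺] = 0.1280
α₁ + 2α₂ = 1.1213
CA = 1.1213 × 2.16 = 2.42 mmol/kg

CA = 2.42 mmol/kg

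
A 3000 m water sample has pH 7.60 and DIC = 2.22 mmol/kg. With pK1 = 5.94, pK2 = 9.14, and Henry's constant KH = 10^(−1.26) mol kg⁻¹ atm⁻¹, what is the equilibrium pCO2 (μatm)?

pCO2 = 841 μatm

α₀ = 1 / (1 + K1/[H⁺] + K1K2/[H⁺]²) = 1 / (1 + 10^+1.66 + 10^+0.12)
   = 1 / (1 + 45.709 + 1.3183) = 1/48.027 = 0.02082
[CO2*] = α₀ × DIC = 0.02082 × 2.22 = 0.04622 mmol/kg
pCO2 = [CO2*]/KH = 4.622×10^-5 / 5.495×10^-2 = 841 μatm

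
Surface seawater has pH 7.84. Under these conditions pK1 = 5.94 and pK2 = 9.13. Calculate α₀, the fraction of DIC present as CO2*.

α₀ = 1 / (1 + K1/[H⁺] + K1K2/[H⁺]²) = 1 / (1 + 10^+1.90 + 10^+0.61)
   = 1 / (1 + 79.433 + 4.0738) = 1/84.507 = 0.01183

α₀ = 0.0118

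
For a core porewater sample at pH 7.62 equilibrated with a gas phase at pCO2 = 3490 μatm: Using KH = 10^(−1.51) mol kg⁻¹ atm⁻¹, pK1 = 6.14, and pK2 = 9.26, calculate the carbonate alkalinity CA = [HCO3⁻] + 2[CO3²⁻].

CA = 3.41 mmol/kg

[CO2*] = KH · pCO2 = 10^(−1.51) × 3490×10^-6 = 1.079×10^-4 mol/kg
α₀ = 1/(1 + K1/[H⁺] + K1K2/[H⁺]²) = 1/(1 + 10^+1.48 + 10^-0.16) = 0.03136
DIC = [CO2*]/α₀ = 1.079×10^-4 / 0.03136 = 3.440 mmol/kg
CA = (α₁ + 2α₂)·DIC = (0.9470 + 2×0.02169) × 3.440 = 3.41 mmol/kg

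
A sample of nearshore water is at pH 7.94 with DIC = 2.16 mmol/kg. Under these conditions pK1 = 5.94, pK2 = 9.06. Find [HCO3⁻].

[HCO3⁻] = 1.99 mmol/kg

α₁ = 1 / (1 + [H⁺]/K1 + K2/[H⁺]) = 1 / (1 + 10^-2.00 + 10^-1.12)
   = 1 / (1 + 0.010000 + 0.075858) = 1/1.0859 = 0.9209
[HCO3⁻] = α₁ × DIC = 0.9209 × 2.16 = 1.99 mmol/kg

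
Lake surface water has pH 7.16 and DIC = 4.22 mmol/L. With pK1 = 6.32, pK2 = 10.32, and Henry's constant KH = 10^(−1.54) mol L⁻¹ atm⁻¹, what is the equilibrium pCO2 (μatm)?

α₀ = 1 / (1 + K1/[H⁺] + K1K2/[H⁺]²) = 1 / (1 + 10^+0.84 + 10^-2.32)
   = 1 / (1 + 6.9183 + 0.0047863) = 1/7.9231 = 0.1262
[CO2*] = α₀ × DIC = 0.1262 × 4.22 = 0.5326 mmol/L
pCO2 = [CO2*]/KH = 5.326×10^-4 / 2.884×10^-2 = 1.85×10^4 μatm

pCO2 = 1.85×10^4 μatm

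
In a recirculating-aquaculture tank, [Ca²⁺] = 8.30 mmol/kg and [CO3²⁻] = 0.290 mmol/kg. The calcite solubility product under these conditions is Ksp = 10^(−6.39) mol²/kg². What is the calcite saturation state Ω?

Ω = 5.91

Ksp = 10^(−6.39) = 4.074×10^-7
Ω = [Ca²⁺][CO3²⁻]/Ksp = (8.30×10^-3)(0.290×10^-3) / 4.074×10^-7 = 5.91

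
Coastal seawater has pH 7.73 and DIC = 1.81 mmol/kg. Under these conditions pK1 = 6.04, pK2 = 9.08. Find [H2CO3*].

[CO2*] = 0.0347 mmol/kg

α₀ = 1 / (1 + K1/[H⁺] + K1K2/[H⁺]²) = 1 / (1 + 10^+1.69 + 10^+0.34)
   = 1 / (1 + 48.978 + 2.1878) = 1/52.166 = 0.01917
[CO2*] = α₀ × DIC = 0.01917 × 1.81 = 0.0347 mmol/kg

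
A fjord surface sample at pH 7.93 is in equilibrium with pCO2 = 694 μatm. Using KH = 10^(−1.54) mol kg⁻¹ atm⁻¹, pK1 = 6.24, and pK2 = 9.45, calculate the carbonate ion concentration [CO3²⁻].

[CO2*] = KH · pCO2 = 10^(−1.54) × 694×10^-6 = 2.002×10^-5 mol/kg
α₀ = 1/(1 + K1/[H⁺] + K1K2/[H⁺]²) = 1/(1 + 10^+1.69 + 10^+0.17) = 0.01943
DIC = [CO2*]/α₀ = 2.002×10^-5 / 0.01943 = 1.030 mmol/kg
[CO3²⁻] = α₂·DIC; α₂ = 0.02874, so [CO3²⁻] = 0.02874 × 1.030 = 0.0296 mmol/kg

[CO3²⁻] = 0.0296 mmol/kg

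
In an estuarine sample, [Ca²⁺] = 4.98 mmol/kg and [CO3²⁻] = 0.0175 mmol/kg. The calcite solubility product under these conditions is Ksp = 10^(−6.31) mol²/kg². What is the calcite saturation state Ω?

Ksp = 10^(−6.31) = 4.898×10^-7
Ω = [Ca²⁺][CO3²⁻]/Ksp = (4.98×10^-3)(0.0175×10^-3) / 4.898×10^-7 = 0.178

Ω = 0.178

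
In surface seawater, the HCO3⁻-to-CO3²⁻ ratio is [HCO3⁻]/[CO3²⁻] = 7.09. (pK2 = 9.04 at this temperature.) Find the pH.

pH = 8.19

From K2 = [H⁺][CO3²⁻]/[HCO3⁻]:  pH = pK2 − log₁₀([HCO3⁻]/[CO3²⁻])
log₁₀(7.09) = +0.851
pH = 9.04 − (+0.851) = 8.19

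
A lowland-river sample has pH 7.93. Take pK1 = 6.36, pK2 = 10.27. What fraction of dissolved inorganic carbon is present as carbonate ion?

α₂ = 0.00443

α₂ = 1 / (1 + [H⁺]/K2 + [H⁺]²/(K1K2)) = 1 / (1 + 10^+2.34 + 10^+0.77)
   = 1 / (1 + 218.78 + 5.8884) = 1/225.66 = 0.004431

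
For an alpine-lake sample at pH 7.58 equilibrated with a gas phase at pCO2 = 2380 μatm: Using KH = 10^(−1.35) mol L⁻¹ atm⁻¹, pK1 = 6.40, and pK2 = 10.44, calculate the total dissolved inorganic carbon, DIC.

[CO2*] = KH · pCO2 = 10^(−1.35) × 2380×10^-6 = 1.063×10^-4 mol/L
α₀ = 1/(1 + K1/[H⁺] + K1K2/[H⁺]²) = 1/(1 + 10^+1.18 + 10^-1.68) = 0.06189
DIC = [CO2*]/α₀ = 1.063×10^-4 / 0.06189 = 1.72 mmol/L

DIC = 1.72 mmol/L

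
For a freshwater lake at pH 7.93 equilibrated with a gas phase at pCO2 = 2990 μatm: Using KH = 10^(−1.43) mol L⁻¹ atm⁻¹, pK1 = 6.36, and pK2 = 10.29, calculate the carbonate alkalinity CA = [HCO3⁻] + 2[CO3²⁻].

CA = 4.16 mmol/L

[CO2*] = KH · pCO2 = 10^(−1.43) × 2990×10^-6 = 1.111×10^-4 mol/L
α₀ = 1/(1 + K1/[H⁺] + K1K2/[H⁺]²) = 1/(1 + 10^+1.57 + 10^-0.79) = 0.02610
DIC = [CO2*]/α₀ = 1.111×10^-4 / 0.02610 = 4.256 mmol/L
CA = (α₁ + 2α₂)·DIC = (0.9697 + 2×0.004233) × 4.256 = 4.16 mmol/L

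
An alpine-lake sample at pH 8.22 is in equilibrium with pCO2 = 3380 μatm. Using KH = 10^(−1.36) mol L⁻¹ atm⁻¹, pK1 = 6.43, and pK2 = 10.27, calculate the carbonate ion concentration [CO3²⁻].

[CO2*] = KH · pCO2 = 10^(−1.36) × 3380×10^-6 = 1.475×10^-4 mol/L
α₀ = 1/(1 + K1/[H⁺] + K1K2/[H⁺]²) = 1/(1 + 10^+1.79 + 10^-0.26) = 0.01582
DIC = [CO2*]/α₀ = 1.475×10^-4 / 0.01582 = 9.326 mmol/L
[CO3²⁻] = α₂·DIC; α₂ = 0.008694, so [CO3²⁻] = 0.008694 × 9.326 = 0.0811 mmol/L

[CO3²⁻] = 0.0811 mmol/L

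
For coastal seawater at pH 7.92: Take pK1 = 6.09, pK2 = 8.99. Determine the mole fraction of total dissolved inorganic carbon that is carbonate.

α₂ = 1 / (1 + [H⁺]/K2 + [H⁺]²/(K1K2)) = 1 / (1 + 10^+1.07 + 10^-0.76)
   = 1 / (1 + 11.749 + 0.17378) = 1/12.923 = 0.07738

α₂ = 0.0774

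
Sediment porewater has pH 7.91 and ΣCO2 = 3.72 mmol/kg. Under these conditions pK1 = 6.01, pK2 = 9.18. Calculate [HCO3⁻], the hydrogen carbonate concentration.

α₁ = 1 / (1 + [H⁺]/K1 + K2/[H⁺]) = 1 / (1 + 10^-1.90 + 10^-1.27)
   = 1 / (1 + 0.012589 + 0.053703) = 1/1.0663 = 0.9378
[HCO3⁻] = α₁ × DIC = 0.9378 × 3.72 = 3.49 mmol/kg

[HCO3⁻] = 3.49 mmol/kg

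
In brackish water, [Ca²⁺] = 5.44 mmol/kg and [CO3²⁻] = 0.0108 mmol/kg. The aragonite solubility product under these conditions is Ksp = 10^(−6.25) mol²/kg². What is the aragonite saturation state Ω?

Ω = 0.104

Ksp = 10^(−6.25) = 5.623×10^-7
Ω = [Ca²⁺][CO3²⁻]/Ksp = (5.44×10^-3)(0.0108×10^-3) / 5.623×10^-7 = 0.104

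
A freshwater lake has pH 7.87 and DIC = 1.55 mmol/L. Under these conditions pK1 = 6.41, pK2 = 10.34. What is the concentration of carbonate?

α₂ = 1 / (1 + [H⁺]/K2 + [H⁺]²/(K1K2)) = 1 / (1 + 10^+2.47 + 10^+1.01)
   = 1 / (1 + 295.12 + 10.233) = 1/306.35 = 0.003264
[CO3²⁻] = α₂ × DIC = 0.003264 × 1.55 = 0.00506 mmol/L = 5.06 μmol/L

[CO3²⁻] = 5.06 μmol/L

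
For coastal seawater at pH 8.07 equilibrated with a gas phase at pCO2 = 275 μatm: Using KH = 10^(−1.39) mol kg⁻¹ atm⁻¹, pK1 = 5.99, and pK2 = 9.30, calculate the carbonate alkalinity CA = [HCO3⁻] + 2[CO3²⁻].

[CO2*] = KH · pCO2 = 10^(−1.39) × 275×10^-6 = 1.120×10^-5 mol/kg
α₀ = 1/(1 + K1/[H⁺] + K1K2/[H⁺]²) = 1/(1 + 10^+2.08 + 10^+0.85) = 0.007794
DIC = [CO2*]/α₀ = 1.120×10^-5 / 0.007794 = 1.437 mmol/kg
CA = (α₁ + 2α₂)·DIC = (0.9370 + 2×0.05518) × 1.437 = 1.51 mmol/kg

CA = 1.51 mmol/kg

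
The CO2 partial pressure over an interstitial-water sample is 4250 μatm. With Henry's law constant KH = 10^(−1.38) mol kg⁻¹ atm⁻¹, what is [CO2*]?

[CO2*] = 177 μmol/kg

KH = 10^(−1.38) = 4.169×10^-2 mol kg⁻¹ atm⁻¹
[CO2*] = KH · pCO2 = 4.169×10^-2 × 4250×10^-6 atm = 1.77×10^-4 mol/kg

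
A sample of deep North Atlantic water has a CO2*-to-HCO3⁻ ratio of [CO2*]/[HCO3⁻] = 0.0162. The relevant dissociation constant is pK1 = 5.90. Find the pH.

pH = 7.69

From K1 = [H⁺][HCO3⁻]/[CO2*]:  pH = pK1 − log₁₀([CO2*]/[HCO3⁻])
log₁₀(0.0162) = -1.790
pH = 5.90 − (-1.790) = 7.69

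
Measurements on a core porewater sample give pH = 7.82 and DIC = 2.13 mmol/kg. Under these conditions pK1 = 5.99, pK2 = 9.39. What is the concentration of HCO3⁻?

[HCO3⁻] = 2.04 mmol/kg

α₁ = 1 / (1 + [H⁺]/K1 + K2/[H⁺]) = 1 / (1 + 10^-1.83 + 10^-1.57)
   = 1 / (1 + 0.014791 + 0.026915) = 1/1.0417 = 0.9600
[HCO3⁻] = α₁ × DIC = 0.9600 × 2.13 = 2.04 mmol/kg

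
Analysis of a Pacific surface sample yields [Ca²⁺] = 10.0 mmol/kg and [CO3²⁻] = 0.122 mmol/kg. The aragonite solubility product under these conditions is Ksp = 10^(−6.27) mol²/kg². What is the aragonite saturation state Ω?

Ksp = 10^(−6.27) = 5.370×10^-7
Ω = [Ca²⁺][CO3²⁻]/Ksp = (10.0×10^-3)(0.122×10^-3) / 5.370×10^-7 = 2.27

Ω = 2.27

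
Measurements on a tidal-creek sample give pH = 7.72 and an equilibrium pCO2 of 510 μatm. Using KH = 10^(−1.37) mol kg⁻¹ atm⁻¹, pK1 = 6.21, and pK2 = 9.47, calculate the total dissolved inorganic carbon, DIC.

DIC = 0.738 mmol/kg

[CO2*] = KH · pCO2 = 10^(−1.37) × 510×10^-6 = 2.176×10^-5 mol/kg
α₀ = 1/(1 + K1/[H⁺] + K1K2/[H⁺]²) = 1/(1 + 10^+1.51 + 10^-0.24) = 0.02947
DIC = [CO2*]/α₀ = 2.176×10^-5 / 0.02947 = 0.738 mmol/kg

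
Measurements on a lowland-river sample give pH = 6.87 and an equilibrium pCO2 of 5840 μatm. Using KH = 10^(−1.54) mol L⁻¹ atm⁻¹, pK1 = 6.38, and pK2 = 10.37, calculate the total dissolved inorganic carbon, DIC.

[CO2*] = KH · pCO2 = 10^(−1.54) × 5840×10^-6 = 1.684×10^-4 mol/L
α₀ = 1/(1 + K1/[H⁺] + K1K2/[H⁺]²) = 1/(1 + 10^+0.49 + 10^-3.01) = 0.2444
DIC = [CO2*]/α₀ = 1.684×10^-4 / 0.2444 = 0.689 mmol/L

DIC = 0.689 mmol/L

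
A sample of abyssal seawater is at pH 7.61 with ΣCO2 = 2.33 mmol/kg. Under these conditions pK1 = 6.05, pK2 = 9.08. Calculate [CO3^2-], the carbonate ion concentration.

α₂ = 1 / (1 + [H⁺]/K2 + [H⁺]²/(K1K2)) = 1 / (1 + 10^+1.47 + 10^-0.09)
   = 1 / (1 + 29.512 + 0.81283) = 1/31.325 = 0.03192
[CO3²⁻] = α₂ × DIC = 0.03192 × 2.33 = 0.0744 mmol/kg

[CO3²⁻] = 0.0744 mmol/kg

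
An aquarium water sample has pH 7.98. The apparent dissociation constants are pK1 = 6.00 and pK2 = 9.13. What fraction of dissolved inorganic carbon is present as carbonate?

α₂ = 1 / (1 + [H⁺]/K2 + [H⁺]²/(K1K2)) = 1 / (1 + 10^+1.15 + 10^-0.83)
   = 1 / (1 + 14.125 + 0.14791) = 1/15.273 = 0.06547

α₂ = 0.0655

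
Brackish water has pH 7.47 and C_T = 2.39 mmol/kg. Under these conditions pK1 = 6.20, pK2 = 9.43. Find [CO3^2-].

[CO3²⁻] = 0.0246 mmol/kg

α₂ = 1 / (1 + [H⁺]/K2 + [H⁺]²/(K1K2)) = 1 / (1 + 10^+1.96 + 10^+0.69)
   = 1 / (1 + 91.201 + 4.8978) = 1/97.099 = 0.01030
[CO3²⁻] = α₂ × DIC = 0.01030 × 2.39 = 0.0246 mmol/kg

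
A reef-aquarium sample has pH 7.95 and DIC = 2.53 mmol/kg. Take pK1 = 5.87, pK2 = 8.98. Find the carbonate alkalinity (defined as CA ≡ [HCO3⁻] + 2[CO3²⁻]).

CA = [HCO3⁻] + 2[CO3²⁻] = (α₁ + 2α₂)·DIC
At pH 7.95: [H⁺]/K1 = 10^-2.08 = 0.0083176, K2/[H⁺] = 10^-1.03 = 0.093325
α₁ = 1/(1 + 0.0083176 + 0.093325) = 1/1.1016 = 0.9077; α₂ = α₁·K2/[H⁺] = 0.08471
α₁ + 2α₂ = 1.0772
CA = 1.0772 × 2.53 = 2.73 mmol/kg

CA = 2.73 mmol/kg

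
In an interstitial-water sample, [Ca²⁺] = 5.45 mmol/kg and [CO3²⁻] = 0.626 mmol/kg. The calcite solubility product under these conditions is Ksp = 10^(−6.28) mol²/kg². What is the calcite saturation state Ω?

Ω = 6.50

Ksp = 10^(−6.28) = 5.248×10^-7
Ω = [Ca²⁺][CO3²⁻]/Ksp = (5.45×10^-3)(0.626×10^-3) / 5.248×10^-7 = 6.50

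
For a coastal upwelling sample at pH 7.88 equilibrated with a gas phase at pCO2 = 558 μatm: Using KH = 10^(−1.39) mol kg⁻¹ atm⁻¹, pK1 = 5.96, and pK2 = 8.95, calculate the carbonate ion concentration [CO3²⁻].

[CO2*] = KH · pCO2 = 10^(−1.39) × 558×10^-6 = 2.273×10^-5 mol/kg
α₀ = 1/(1 + K1/[H⁺] + K1K2/[H⁺]²) = 1/(1 + 10^+1.92 + 10^+0.85) = 0.01096
DIC = [CO2*]/α₀ = 2.273×10^-5 / 0.01096 = 2.074 mmol/kg
[CO3²⁻] = α₂·DIC; α₂ = 0.07758, so [CO3²⁻] = 0.07758 × 2.074 = 0.161 mmol/kg

[CO3²⁻] = 0.161 mmol/kg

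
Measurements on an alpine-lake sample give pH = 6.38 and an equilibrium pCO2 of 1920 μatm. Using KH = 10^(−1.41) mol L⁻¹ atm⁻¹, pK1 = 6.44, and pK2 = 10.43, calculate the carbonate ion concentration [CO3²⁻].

[CO3²⁻] = 0.00580 μmol/L

[CO2*] = KH · pCO2 = 10^(−1.41) × 1920×10^-6 = 7.470×10^-5 mol/L
α₀ = 1/(1 + K1/[H⁺] + K1K2/[H⁺]²) = 1/(1 + 10^-0.06 + 10^-4.11) = 0.5345
DIC = [CO2*]/α₀ = 7.470×10^-5 / 0.5345 = 0.1398 mmol/L
[CO3²⁻] = α₂·DIC; α₂ = 4.149×10^-5, so [CO3²⁻] = 4.149×10^-5 × 0.1398 = 5.80×10^-6 mmol/L = 0.00580 μmol/L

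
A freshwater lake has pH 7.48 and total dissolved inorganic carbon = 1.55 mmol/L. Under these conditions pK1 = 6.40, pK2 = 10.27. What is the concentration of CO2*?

α₀ = 1 / (1 + K1/[H⁺] + K1K2/[H⁺]²) = 1 / (1 + 10^+1.08 + 10^-1.71)
   = 1 / (1 + 12.023 + 0.019498) = 1/13.042 = 0.07667
[CO2*] = α₀ × DIC = 0.07667 × 1.55 = 0.119 mmol/L

[CO2*] = 0.119 mmol/L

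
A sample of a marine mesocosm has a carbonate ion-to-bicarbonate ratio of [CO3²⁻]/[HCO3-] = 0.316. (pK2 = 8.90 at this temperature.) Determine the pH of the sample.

From K2 = [H⁺][CO3²⁻]/[HCO3-]:  pH = pK2 + log₁₀([CO3²⁻]/[HCO3-])
log₁₀(0.316) = -0.500
pH = 8.90 + (-0.500) = 8.40

pH = 8.40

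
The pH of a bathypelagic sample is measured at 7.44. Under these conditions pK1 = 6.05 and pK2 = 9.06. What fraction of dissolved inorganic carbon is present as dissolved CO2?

α₀ = 1 / (1 + K1/[H⁺] + K1K2/[H⁺]²) = 1 / (1 + 10^+1.39 + 10^-0.23)
   = 1 / (1 + 24.547 + 0.58884) = 1/26.136 = 0.03826

α₀ = 0.0383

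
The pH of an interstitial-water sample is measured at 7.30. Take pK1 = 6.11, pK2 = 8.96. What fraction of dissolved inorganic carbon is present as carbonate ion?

α₂ = 0.0201

α₂ = 1 / (1 + [H⁺]/K2 + [H⁺]²/(K1K2)) = 1 / (1 + 10^+1.66 + 10^+0.47)
   = 1 / (1 + 45.709 + 2.9512) = 1/49.660 = 0.02014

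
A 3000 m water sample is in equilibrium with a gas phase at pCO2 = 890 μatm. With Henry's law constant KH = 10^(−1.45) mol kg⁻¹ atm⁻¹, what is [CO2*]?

KH = 10^(−1.45) = 3.548×10^-2 mol kg⁻¹ atm⁻¹
[CO2*] = KH · pCO2 = 3.548×10^-2 × 890×10^-6 atm = 3.16×10^-5 mol/kg

[CO2*] = 31.6 μmol/kg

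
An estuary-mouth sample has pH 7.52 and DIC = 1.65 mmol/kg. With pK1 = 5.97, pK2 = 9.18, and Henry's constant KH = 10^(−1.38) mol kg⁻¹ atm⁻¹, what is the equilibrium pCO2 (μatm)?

α₀ = 1 / (1 + K1/[H⁺] + K1K2/[H⁺]²) = 1 / (1 + 10^+1.55 + 10^-0.11)
   = 1 / (1 + 35.481 + 0.77625) = 1/37.258 = 0.02684
[CO2*] = α₀ × DIC = 0.02684 × 1.65 = 0.04429 mmol/kg
pCO2 = [CO2*]/KH = 4.429×10^-5 / 4.169×10^-2 = 1060 μatm

pCO2 = 1060 μatm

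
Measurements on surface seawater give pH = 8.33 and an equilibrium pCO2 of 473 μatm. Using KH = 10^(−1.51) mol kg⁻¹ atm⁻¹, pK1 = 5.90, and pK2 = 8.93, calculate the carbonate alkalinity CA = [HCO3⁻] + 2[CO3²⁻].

CA = 5.91 mmol/kg

[CO2*] = KH · pCO2 = 10^(−1.51) × 473×10^-6 = 1.462×10^-5 mol/kg
α₀ = 1/(1 + K1/[H⁺] + K1K2/[H⁺]²) = 1/(1 + 10^+2.43 + 10^+1.83) = 0.002961
DIC = [CO2*]/α₀ = 1.462×10^-5 / 0.002961 = 4.937 mmol/kg
CA = (α₁ + 2α₂)·DIC = (0.7969 + 2×0.2002) × 4.937 = 5.91 mmol/kg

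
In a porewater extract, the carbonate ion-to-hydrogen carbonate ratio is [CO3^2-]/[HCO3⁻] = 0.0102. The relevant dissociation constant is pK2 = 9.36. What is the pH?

pH = 7.37

From K2 = [H⁺][CO3^2-]/[HCO3⁻]:  pH = pK2 + log₁₀([CO3^2-]/[HCO3⁻])
log₁₀(0.0102) = -1.991
pH = 9.36 + (-1.991) = 7.37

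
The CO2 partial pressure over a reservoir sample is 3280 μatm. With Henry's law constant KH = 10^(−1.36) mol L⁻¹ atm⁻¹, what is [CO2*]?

[CO2*] = 143 μmol/L

KH = 10^(−1.36) = 4.365×10^-2 mol L⁻¹ atm⁻¹
[CO2*] = KH · pCO2 = 4.365×10^-2 × 3280×10^-6 atm = 1.43×10^-4 mol/L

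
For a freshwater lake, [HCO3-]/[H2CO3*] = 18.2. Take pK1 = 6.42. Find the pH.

pH = 7.68

From K1 = [H⁺][HCO3-]/[H2CO3*]:  pH = pK1 + log₁₀([HCO3-]/[H2CO3*])
log₁₀(18.2) = +1.260
pH = 6.42 + (+1.260) = 7.68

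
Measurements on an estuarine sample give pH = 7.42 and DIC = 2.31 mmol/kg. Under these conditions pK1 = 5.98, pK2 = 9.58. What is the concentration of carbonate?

[CO3²⁻] = 15.3 μmol/kg

α₂ = 1 / (1 + [H⁺]/K2 + [H⁺]²/(K1K2)) = 1 / (1 + 10^+2.16 + 10^+0.72)
   = 1 / (1 + 144.54 + 5.2481) = 1/150.79 = 0.006632
[CO3²⁻] = α₂ × DIC = 0.006632 × 2.31 = 0.0153 mmol/kg = 15.3 μmol/kg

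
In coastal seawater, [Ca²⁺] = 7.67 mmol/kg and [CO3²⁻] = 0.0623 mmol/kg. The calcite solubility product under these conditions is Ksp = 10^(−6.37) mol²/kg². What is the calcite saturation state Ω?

Ksp = 10^(−6.37) = 4.266×10^-7
Ω = [Ca²⁺][CO3²⁻]/Ksp = (7.67×10^-3)(0.0623×10^-3) / 4.266×10^-7 = 1.12

Ω = 1.12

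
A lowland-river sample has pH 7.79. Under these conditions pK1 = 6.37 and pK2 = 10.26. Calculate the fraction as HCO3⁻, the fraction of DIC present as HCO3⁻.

α₁ = 1 / (1 + [H⁺]/K1 + K2/[H⁺]) = 1 / (1 + 10^-1.42 + 10^-2.47)
   = 1 / (1 + 0.038019 + 0.0033884) = 1/1.0414 = 0.9602

α₁ = 0.960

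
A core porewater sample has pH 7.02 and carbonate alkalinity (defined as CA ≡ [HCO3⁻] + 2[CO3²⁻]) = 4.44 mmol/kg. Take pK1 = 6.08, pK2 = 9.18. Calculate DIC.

CA = [HCO3⁻] + 2[CO3²⁻] = (α₁ + 2α₂)·DIC
At pH 7.02: [H⁺]/K1 = 10^-0.94 = 0.11482, K2/[H⁺] = 10^-2.16 = 0.0069183
α₁ = 1/(1 + 0.11482 + 0.0069183) = 1/1.1217 = 0.8915; α₂ = α₁·K2/[H⁺] = 0.006168
α₁ + 2α₂ = 0.9038
DIC = CA / (α₁ + 2α₂) = 4.44 / 0.9038 = 4.91 mmol/kg

DIC = 4.91 mmol/kg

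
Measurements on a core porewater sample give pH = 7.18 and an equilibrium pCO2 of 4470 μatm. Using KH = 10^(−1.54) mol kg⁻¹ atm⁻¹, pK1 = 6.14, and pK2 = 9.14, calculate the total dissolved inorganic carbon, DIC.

DIC = 1.56 mmol/kg

[CO2*] = KH · pCO2 = 10^(−1.54) × 4470×10^-6 = 1.289×10^-4 mol/kg
α₀ = 1/(1 + K1/[H⁺] + K1K2/[H⁺]²) = 1/(1 + 10^+1.04 + 10^-0.92) = 0.08275
DIC = [CO2*]/α₀ = 1.289×10^-4 / 0.08275 = 1.56 mmol/kg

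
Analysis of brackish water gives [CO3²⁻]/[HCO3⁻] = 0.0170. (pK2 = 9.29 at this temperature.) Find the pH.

pH = 7.52

From K2 = [H⁺][CO3²⁻]/[HCO3⁻]:  pH = pK2 + log₁₀([CO3²⁻]/[HCO3⁻])
log₁₀(0.0170) = -1.770
pH = 9.29 + (-1.770) = 7.52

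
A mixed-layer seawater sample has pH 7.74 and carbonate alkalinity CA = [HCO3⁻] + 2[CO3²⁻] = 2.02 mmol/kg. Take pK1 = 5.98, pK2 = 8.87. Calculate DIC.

CA = [HCO3⁻] + 2[CO3²⁻] = (α₁ + 2α₂)·DIC
At pH 7.74: [H⁺]/K1 = 10^-1.76 = 0.017378, K2/[H⁺] = 10^-1.13 = 0.074131
α₁ = 1/(1 + 0.017378 + 0.074131) = 1/1.0915 = 0.9162; α₂ = α₁·K2/[H⁺] = 0.06792
α₁ + 2α₂ = 1.0520
DIC = CA / (α₁ + 2α₂) = 2.02 / 1.0520 = 1.92 mmol/kg

DIC = 1.92 mmol/kg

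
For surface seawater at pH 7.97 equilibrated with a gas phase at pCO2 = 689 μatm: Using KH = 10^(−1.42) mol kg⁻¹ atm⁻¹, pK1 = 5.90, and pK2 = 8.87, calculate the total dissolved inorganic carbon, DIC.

DIC = 3.49 mmol/kg

[CO2*] = KH · pCO2 = 10^(−1.42) × 689×10^-6 = 2.620×10^-5 mol/kg
α₀ = 1/(1 + K1/[H⁺] + K1K2/[H⁺]²) = 1/(1 + 10^+2.07 + 10^+1.17) = 0.007503
DIC = [CO2*]/α₀ = 2.620×10^-5 / 0.007503 = 3.49 mmol/kg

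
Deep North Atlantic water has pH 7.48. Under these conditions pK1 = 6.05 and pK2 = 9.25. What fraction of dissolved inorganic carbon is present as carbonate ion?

α₂ = 0.0161

α₂ = 1 / (1 + [H⁺]/K2 + [H⁺]²/(K1K2)) = 1 / (1 + 10^+1.77 + 10^+0.34)
   = 1 / (1 + 58.884 + 2.1878) = 1/62.072 = 0.01611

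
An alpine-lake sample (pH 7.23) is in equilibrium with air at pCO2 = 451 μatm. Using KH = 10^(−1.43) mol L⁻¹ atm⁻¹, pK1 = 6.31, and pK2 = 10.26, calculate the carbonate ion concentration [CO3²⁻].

[CO2*] = KH · pCO2 = 10^(−1.43) × 451×10^-6 = 1.676×10^-5 mol/L
α₀ = 1/(1 + K1/[H⁺] + K1K2/[H⁺]²) = 1/(1 + 10^+0.92 + 10^-2.11) = 0.1072
DIC = [CO2*]/α₀ = 1.676×10^-5 / 0.1072 = 0.1563 mmol/L
[CO3²⁻] = α₂·DIC; α₂ = 0.0008324, so [CO3²⁻] = 0.0008324 × 0.1563 = 0.000130 mmol/L = 0.130 μmol/L

[CO3²⁻] = 0.130 μmol/L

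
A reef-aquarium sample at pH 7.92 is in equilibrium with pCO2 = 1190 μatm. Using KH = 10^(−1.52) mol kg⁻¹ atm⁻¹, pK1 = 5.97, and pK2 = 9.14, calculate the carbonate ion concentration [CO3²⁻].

[CO2*] = KH · pCO2 = 10^(−1.52) × 1190×10^-6 = 3.594×10^-5 mol/kg
α₀ = 1/(1 + K1/[H⁺] + K1K2/[H⁺]²) = 1/(1 + 10^+1.95 + 10^+0.73) = 0.01047
DIC = [CO2*]/α₀ = 3.594×10^-5 / 0.01047 = 3.432 mmol/kg
[CO3²⁻] = α₂·DIC; α₂ = 0.05624, so [CO3²⁻] = 0.05624 × 3.432 = 0.193 mmol/kg

[CO3²⁻] = 0.193 mmol/kg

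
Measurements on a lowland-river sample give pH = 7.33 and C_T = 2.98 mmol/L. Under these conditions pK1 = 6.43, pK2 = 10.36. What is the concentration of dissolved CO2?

α₀ = 1 / (1 + K1/[H⁺] + K1K2/[H⁺]²) = 1 / (1 + 10^+0.90 + 10^-2.13)
   = 1 / (1 + 7.9433 + 0.0074131) = 1/8.9507 = 0.1117
[CO2*] = α₀ × DIC = 0.1117 × 2.98 = 0.333 mmol/L

[CO2*] = 0.333 mmol/L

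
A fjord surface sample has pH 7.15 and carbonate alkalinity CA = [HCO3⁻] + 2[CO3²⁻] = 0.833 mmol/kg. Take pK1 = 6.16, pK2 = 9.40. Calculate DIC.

CA = [HCO3⁻] + 2[CO3²⁻] = (α₁ + 2α₂)·DIC
At pH 7.15: [H⁺]/K1 = 10^-0.99 = 0.10233, K2/[H⁺] = 10^-2.25 = 0.0056234
α₁ = 1/(1 + 0.10233 + 0.0056234) = 1/1.1080 = 0.9026; α₂ = α₁·K2/[H⁺] = 0.005075
α₁ + 2α₂ = 0.9127
DIC = CA / (α₁ + 2α₂) = 0.833 / 0.9127 = 0.913 mmol/kg

DIC = 0.913 mmol/kg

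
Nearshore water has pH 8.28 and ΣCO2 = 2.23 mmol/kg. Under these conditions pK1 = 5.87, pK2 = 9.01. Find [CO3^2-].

[CO3²⁻] = 0.349 mmol/kg

α₂ = 1 / (1 + [H⁺]/K2 + [H⁺]²/(K1K2)) = 1 / (1 + 10^+0.73 + 10^-1.68)
   = 1 / (1 + 5.3703 + 0.020893) = 1/6.3912 = 0.1565
[CO3²⁻] = α₂ × DIC = 0.1565 × 2.23 = 0.349 mmol/kg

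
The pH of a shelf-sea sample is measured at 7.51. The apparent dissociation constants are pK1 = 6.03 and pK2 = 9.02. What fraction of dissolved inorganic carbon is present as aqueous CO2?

α₀ = 0.0311

α₀ = 1 / (1 + K1/[H⁺] + K1K2/[H⁺]²) = 1 / (1 + 10^+1.48 + 10^-0.03)
   = 1 / (1 + 30.200 + 0.93325) = 1/32.133 = 0.03112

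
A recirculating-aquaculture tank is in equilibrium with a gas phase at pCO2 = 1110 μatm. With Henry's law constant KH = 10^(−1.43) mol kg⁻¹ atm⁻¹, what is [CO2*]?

[CO2*] = 41.2 μmol/kg

KH = 10^(−1.43) = 3.715×10^-2 mol kg⁻¹ atm⁻¹
[CO2*] = KH · pCO2 = 3.715×10^-2 × 1110×10^-6 atm = 4.12×10^-5 mol/kg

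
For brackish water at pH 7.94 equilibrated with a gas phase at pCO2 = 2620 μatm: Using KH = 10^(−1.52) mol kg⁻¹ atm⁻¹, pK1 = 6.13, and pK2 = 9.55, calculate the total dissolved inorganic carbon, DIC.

[CO2*] = KH · pCO2 = 10^(−1.52) × 2620×10^-6 = 7.912×10^-5 mol/kg
α₀ = 1/(1 + K1/[H⁺] + K1K2/[H⁺]²) = 1/(1 + 10^+1.81 + 10^+0.20) = 0.01489
DIC = [CO2*]/α₀ = 7.912×10^-5 / 0.01489 = 5.31 mmol/kg

DIC = 5.31 mmol/kg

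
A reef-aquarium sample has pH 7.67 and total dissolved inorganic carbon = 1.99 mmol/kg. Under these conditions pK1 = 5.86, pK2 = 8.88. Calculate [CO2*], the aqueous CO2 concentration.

α₀ = 1 / (1 + K1/[H⁺] + K1K2/[H⁺]²) = 1 / (1 + 10^+1.81 + 10^+0.60)
   = 1 / (1 + 64.565 + 3.9811) = 1/69.546 = 0.01438
[CO2*] = α₀ × DIC = 0.01438 × 1.99 = 0.0286 mmol/kg

[CO2*] = 0.0286 mmol/kg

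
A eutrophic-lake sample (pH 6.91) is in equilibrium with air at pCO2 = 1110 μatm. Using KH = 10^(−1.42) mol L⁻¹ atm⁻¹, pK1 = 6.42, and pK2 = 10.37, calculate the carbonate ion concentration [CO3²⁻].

[CO3²⁻] = 0.0452 μmol/L

[CO2*] = KH · pCO2 = 10^(−1.42) × 1110×10^-6 = 4.220×10^-5 mol/L
α₀ = 1/(1 + K1/[H⁺] + K1K2/[H⁺]²) = 1/(1 + 10^+0.49 + 10^-2.97) = 0.2444
DIC = [CO2*]/α₀ = 4.220×10^-5 / 0.2444 = 0.1727 mmol/L
[CO3²⁻] = α₂·DIC; α₂ = 0.0002619, so [CO3²⁻] = 0.0002619 × 0.1727 = 4.52×10^-5 mmol/L = 0.0452 μmol/L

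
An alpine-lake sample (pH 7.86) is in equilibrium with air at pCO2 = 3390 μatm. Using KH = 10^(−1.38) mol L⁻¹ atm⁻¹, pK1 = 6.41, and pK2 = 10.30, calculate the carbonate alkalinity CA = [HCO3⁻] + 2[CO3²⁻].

CA = 4.01 mmol/L

[CO2*] = KH · pCO2 = 10^(−1.38) × 3390×10^-6 = 1.413×10^-4 mol/L
α₀ = 1/(1 + K1/[H⁺] + K1K2/[H⁺]²) = 1/(1 + 10^+1.45 + 10^-0.99) = 0.03415
DIC = [CO2*]/α₀ = 1.413×10^-4 / 0.03415 = 4.139 mmol/L
CA = (α₁ + 2α₂)·DIC = (0.9624 + 2×0.003494) × 4.139 = 4.01 mmol/L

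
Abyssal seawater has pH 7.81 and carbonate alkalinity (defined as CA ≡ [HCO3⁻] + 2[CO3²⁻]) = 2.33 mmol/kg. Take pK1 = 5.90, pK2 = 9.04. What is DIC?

DIC = 2.23 mmol/kg

CA = [HCO3⁻] + 2[CO3²⁻] = (α₁ + 2α₂)·DIC
At pH 7.81: [H⁺]/K1 = 10^-1.91 = 0.012303, K2/[H⁺] = 10^-1.23 = 0.058884
α₁ = 1/(1 + 0.012303 + 0.058884) = 1/1.0712 = 0.9335; α₂ = α₁·K2/[H⁺] = 0.05497
α₁ + 2α₂ = 1.0435
DIC = CA / (α₁ + 2α₂) = 2.33 / 1.0435 = 2.23 mmol/kg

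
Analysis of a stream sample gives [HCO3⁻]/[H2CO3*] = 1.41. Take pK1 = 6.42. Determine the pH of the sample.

From K1 = [H⁺][HCO3⁻]/[H2CO3*]:  pH = pK1 + log₁₀([HCO3⁻]/[H2CO3*])
log₁₀(1.41) = +0.149
pH = 6.42 + (+0.149) = 6.57

pH = 6.57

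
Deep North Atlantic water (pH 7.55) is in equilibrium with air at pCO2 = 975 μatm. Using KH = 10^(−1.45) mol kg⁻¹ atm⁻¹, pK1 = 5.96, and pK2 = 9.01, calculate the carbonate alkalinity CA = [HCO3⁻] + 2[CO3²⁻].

[CO2*] = KH · pCO2 = 10^(−1.45) × 975×10^-6 = 3.459×10^-5 mol/kg
α₀ = 1/(1 + K1/[H⁺] + K1K2/[H⁺]²) = 1/(1 + 10^+1.59 + 10^+0.13) = 0.02424
DIC = [CO2*]/α₀ = 3.459×10^-5 / 0.02424 = 1.427 mmol/kg
CA = (α₁ + 2α₂)·DIC = (0.9431 + 2×0.03270) × 1.427 = 1.44 mmol/kg

CA = 1.44 mmol/kg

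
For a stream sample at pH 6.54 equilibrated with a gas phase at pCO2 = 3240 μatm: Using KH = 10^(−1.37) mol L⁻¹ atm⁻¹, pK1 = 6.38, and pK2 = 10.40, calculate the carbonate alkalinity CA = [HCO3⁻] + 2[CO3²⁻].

[CO2*] = KH · pCO2 = 10^(−1.37) × 3240×10^-6 = 1.382×10^-4 mol/L
α₀ = 1/(1 + K1/[H⁺] + K1K2/[H⁺]²) = 1/(1 + 10^+0.16 + 10^-3.70) = 0.4089
DIC = [CO2*]/α₀ = 1.382×10^-4 / 0.4089 = 0.3380 mmol/L
CA = (α₁ + 2α₂)·DIC = (0.5910 + 2×8.158×10^-5) × 0.3380 = 0.200 mmol/L

CA = 0.200 mmol/L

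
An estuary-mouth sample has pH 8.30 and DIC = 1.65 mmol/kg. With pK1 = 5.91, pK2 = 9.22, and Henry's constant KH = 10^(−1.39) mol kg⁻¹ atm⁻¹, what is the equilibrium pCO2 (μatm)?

pCO2 = 147 μatm

α₀ = 1 / (1 + K1/[H⁺] + K1K2/[H⁺]²) = 1 / (1 + 10^+2.39 + 10^+1.47)
   = 1 / (1 + 245.47 + 29.512) = 1/275.98 = 0.003623
[CO2*] = α₀ × DIC = 0.003623 × 1.65 = 0.005979 mmol/kg = 5.979 μmol/kg
pCO2 = [CO2*]/KH = 5.979×10^-6 / 4.074×10^-2 = 147 μatm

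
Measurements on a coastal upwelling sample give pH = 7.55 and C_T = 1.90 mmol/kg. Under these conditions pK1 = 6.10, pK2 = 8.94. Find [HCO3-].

[HCO3⁻] = 1.77 mmol/kg

α₁ = 1 / (1 + [H⁺]/K1 + K2/[H⁺]) = 1 / (1 + 10^-1.45 + 10^-1.39)
   = 1 / (1 + 0.035481 + 0.040738) = 1/1.0762 = 0.9292
[HCO3⁻] = α₁ × DIC = 0.9292 × 1.90 = 1.77 mmol/kg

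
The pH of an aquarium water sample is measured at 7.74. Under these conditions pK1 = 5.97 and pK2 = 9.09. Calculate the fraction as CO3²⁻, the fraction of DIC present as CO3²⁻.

α₂ = 0.0421

α₂ = 1 / (1 + [H⁺]/K2 + [H⁺]²/(K1K2)) = 1 / (1 + 10^+1.35 + 10^-0.42)
   = 1 / (1 + 22.387 + 0.38019) = 1/23.767 = 0.04207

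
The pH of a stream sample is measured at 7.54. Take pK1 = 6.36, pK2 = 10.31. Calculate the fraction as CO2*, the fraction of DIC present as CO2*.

α₀ = 0.0619

α₀ = 1 / (1 + K1/[H⁺] + K1K2/[H⁺]²) = 1 / (1 + 10^+1.18 + 10^-1.59)
   = 1 / (1 + 15.136 + 0.025704) = 1/16.161 = 0.06188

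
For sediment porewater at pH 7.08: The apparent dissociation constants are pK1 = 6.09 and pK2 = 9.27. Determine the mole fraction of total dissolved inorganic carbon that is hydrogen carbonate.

α₁ = 0.902

α₁ = 1 / (1 + [H⁺]/K1 + K2/[H⁺]) = 1 / (1 + 10^-0.99 + 10^-2.19)
   = 1 / (1 + 0.10233 + 0.0064565) = 1/1.1088 = 0.9019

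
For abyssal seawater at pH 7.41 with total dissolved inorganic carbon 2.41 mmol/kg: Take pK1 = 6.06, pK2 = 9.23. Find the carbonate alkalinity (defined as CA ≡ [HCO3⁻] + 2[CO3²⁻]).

CA = 2.34 mmol/kg

CA = [HCO3⁻] + 2[CO3²⁻] = (α₁ + 2α₂)·DIC
At pH 7.41: [H⁺]/K1 = 10^-1.35 = 0.044668, K2/[H⁺] = 10^-1.82 = 0.015136
α₁ = 1/(1 + 0.044668 + 0.015136) = 1/1.0598 = 0.9436; α₂ = α₁·K2/[H⁺] = 0.01428
α₁ + 2α₂ = 0.9721
CA = 0.9721 × 2.41 = 2.34 mmol/kg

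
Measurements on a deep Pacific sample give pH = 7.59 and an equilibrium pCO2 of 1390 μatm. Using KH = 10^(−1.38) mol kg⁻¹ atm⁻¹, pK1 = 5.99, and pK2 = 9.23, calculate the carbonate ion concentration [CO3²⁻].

[CO3²⁻] = 0.0528 mmol/kg

[CO2*] = KH · pCO2 = 10^(−1.38) × 1390×10^-6 = 5.794×10^-5 mol/kg
α₀ = 1/(1 + K1/[H⁺] + K1K2/[H⁺]²) = 1/(1 + 10^+1.60 + 10^-0.04) = 0.02397
DIC = [CO2*]/α₀ = 5.794×10^-5 / 0.02397 = 2.418 mmol/kg
[CO3²⁻] = α₂·DIC; α₂ = 0.02186, so [CO3²⁻] = 0.02186 × 2.418 = 0.0528 mmol/kg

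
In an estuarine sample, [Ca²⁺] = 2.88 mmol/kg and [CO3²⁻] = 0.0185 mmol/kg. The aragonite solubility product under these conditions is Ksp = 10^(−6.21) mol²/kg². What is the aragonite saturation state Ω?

Ksp = 10^(−6.21) = 6.166×10^-7
Ω = [Ca²⁺][CO3²⁻]/Ksp = (2.88×10^-3)(0.0185×10^-3) / 6.166×10^-7 = 0.0864

Ω = 0.0864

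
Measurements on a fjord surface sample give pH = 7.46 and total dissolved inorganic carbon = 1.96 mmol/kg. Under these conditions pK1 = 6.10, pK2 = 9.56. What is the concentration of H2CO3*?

α₀ = 1 / (1 + K1/[H⁺] + K1K2/[H⁺]²) = 1 / (1 + 10^+1.36 + 10^-0.74)
   = 1 / (1 + 22.909 + 0.18197) = 1/24.091 = 0.04151
[CO2*] = α₀ × DIC = 0.04151 × 1.96 = 0.0814 mmol/kg

[CO2*] = 0.0814 mmol/kg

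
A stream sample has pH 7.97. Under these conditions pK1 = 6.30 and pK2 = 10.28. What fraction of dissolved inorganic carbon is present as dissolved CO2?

α₀ = 0.0208

α₀ = 1 / (1 + K1/[H⁺] + K1K2/[H⁺]²) = 1 / (1 + 10^+1.67 + 10^-0.64)
   = 1 / (1 + 46.774 + 0.22909) = 1/48.003 = 0.02083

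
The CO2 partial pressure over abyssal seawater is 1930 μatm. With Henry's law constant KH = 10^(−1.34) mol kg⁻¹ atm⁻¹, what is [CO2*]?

KH = 10^(−1.34) = 4.571×10^-2 mol kg⁻¹ atm⁻¹
[CO2*] = KH · pCO2 = 4.571×10^-2 × 1930×10^-6 atm = 8.82×10^-5 mol/kg

[CO2*] = 88.2 μmol/kg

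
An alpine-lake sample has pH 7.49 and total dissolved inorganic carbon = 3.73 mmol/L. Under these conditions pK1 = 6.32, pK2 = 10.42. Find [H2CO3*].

[CO2*] = 0.236 mmol/L

α₀ = 1 / (1 + K1/[H⁺] + K1K2/[H⁺]²) = 1 / (1 + 10^+1.17 + 10^-1.76)
   = 1 / (1 + 14.791 + 0.017378) = 1/15.808 = 0.06326
[CO2*] = α₀ × DIC = 0.06326 × 3.73 = 0.236 mmol/L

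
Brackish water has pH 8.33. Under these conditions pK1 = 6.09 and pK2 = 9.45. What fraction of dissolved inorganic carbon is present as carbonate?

α₂ = 0.0701

α₂ = 1 / (1 + [H⁺]/K2 + [H⁺]²/(K1K2)) = 1 / (1 + 10^+1.12 + 10^-1.12)
   = 1 / (1 + 13.183 + 0.075858) = 1/14.258 = 0.07013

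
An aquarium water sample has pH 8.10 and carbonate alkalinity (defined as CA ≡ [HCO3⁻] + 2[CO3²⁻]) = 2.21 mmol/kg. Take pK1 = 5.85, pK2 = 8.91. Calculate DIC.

CA = [HCO3⁻] + 2[CO3²⁻] = (α₁ + 2α₂)·DIC
At pH 8.10: [H⁺]/K1 = 10^-2.25 = 0.0056234, K2/[H⁺] = 10^-0.81 = 0.15488
α₁ = 1/(1 + 0.0056234 + 0.15488) = 1/1.1605 = 0.8617; α₂ = α₁·K2/[H⁺] = 0.1335
α₁ + 2α₂ = 1.1286
DIC = CA / (α₁ + 2α₂) = 2.21 / 1.1286 = 1.96 mmol/kg

DIC = 1.96 mmol/kg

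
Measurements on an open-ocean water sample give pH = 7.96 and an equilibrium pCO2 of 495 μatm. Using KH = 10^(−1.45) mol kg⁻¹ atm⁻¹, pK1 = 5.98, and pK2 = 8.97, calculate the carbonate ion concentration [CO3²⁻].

[CO3²⁻] = 0.164 mmol/kg

[CO2*] = KH · pCO2 = 10^(−1.45) × 495×10^-6 = 1.756×10^-5 mol/kg
α₀ = 1/(1 + K1/[H⁺] + K1K2/[H⁺]²) = 1/(1 + 10^+1.98 + 10^+0.97) = 0.009449
DIC = [CO2*]/α₀ = 1.756×10^-5 / 0.009449 = 1.859 mmol/kg
[CO3²⁻] = α₂·DIC; α₂ = 0.08818, so [CO3²⁻] = 0.08818 × 1.859 = 0.164 mmol/kg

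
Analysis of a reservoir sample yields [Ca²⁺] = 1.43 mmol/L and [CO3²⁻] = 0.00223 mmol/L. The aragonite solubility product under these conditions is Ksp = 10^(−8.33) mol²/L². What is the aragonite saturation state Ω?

Ω = 0.682

Ksp = 10^(−8.33) = 4.677×10^-9
Ω = [Ca²⁺][CO3²⁻]/Ksp = (1.43×10^-3)(0.00223×10^-3) / 4.677×10^-9 = 0.682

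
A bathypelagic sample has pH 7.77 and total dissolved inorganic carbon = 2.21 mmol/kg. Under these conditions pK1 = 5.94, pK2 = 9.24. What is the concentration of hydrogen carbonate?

α₁ = 1 / (1 + [H⁺]/K1 + K2/[H⁺]) = 1 / (1 + 10^-1.83 + 10^-1.47)
   = 1 / (1 + 0.014791 + 0.033884) = 1/1.0487 = 0.9536
[HCO3⁻] = α₁ × DIC = 0.9536 × 2.21 = 2.11 mmol/kg

[HCO3⁻] = 2.11 mmol/kg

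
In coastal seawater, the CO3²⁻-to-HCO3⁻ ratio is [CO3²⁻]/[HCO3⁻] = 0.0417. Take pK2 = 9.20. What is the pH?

pH = 7.82

From K2 = [H⁺][CO3²⁻]/[HCO3⁻]:  pH = pK2 + log₁₀([CO3²⁻]/[HCO3⁻])
log₁₀(0.0417) = -1.380
pH = 9.20 + (-1.380) = 7.82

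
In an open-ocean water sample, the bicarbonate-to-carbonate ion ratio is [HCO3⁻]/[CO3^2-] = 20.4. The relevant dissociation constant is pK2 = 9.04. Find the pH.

From K2 = [H⁺][CO3^2-]/[HCO3⁻]:  pH = pK2 − log₁₀([HCO3⁻]/[CO3^2-])
log₁₀(20.4) = +1.310
pH = 9.04 − (+1.310) = 7.73

pH = 7.73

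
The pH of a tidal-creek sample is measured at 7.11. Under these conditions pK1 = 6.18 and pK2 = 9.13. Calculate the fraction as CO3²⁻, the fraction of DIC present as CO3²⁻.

α₂ = 1 / (1 + [H⁺]/K2 + [H⁺]²/(K1K2)) = 1 / (1 + 10^+2.02 + 10^+1.09)
   = 1 / (1 + 104.71 + 12.303) = 1/118.02 = 0.008473

α₂ = 0.00847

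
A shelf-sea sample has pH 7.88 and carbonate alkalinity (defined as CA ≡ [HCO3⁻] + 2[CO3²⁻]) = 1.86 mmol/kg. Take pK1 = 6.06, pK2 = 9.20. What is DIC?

CA = [HCO3⁻] + 2[CO3²⁻] = (α₁ + 2α₂)·DIC
At pH 7.88: [H⁺]/K1 = 10^-1.82 = 0.015136, K2/[H⁺] = 10^-1.32 = 0.047863
α₁ = 1/(1 + 0.015136 + 0.047863) = 1/1.0630 = 0.9407; α₂ = α₁·K2/[H⁺] = 0.04503
α₁ + 2α₂ = 1.0308
DIC = CA / (α₁ + 2α₂) = 1.86 / 1.0308 = 1.80 mmol/kg

DIC = 1.80 mmol/kg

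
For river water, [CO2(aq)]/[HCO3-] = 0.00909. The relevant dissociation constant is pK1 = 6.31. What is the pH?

From K1 = [H⁺][HCO3-]/[CO2(aq)]:  pH = pK1 − log₁₀([CO2(aq)]/[HCO3-])
log₁₀(0.00909) = -2.041
pH = 6.31 − (-2.041) = 8.35

pH = 8.35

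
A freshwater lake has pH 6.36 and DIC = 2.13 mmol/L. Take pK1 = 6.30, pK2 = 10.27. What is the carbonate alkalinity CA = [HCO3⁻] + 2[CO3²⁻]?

CA = 1.14 mmol/L

CA = [HCO3⁻] + 2[CO3²⁻] = (α₁ + 2α₂)·DIC
At pH 6.36: [H⁺]/K1 = 10^-0.06 = 0.87096, K2/[H⁺] = 10^-3.91 = 0.00012303
α₁ = 1/(1 + 0.87096 + 0.00012303) = 1/1.8711 = 0.5344; α₂ = α₁·K2/[H⁺] = 6.575×10^-5
α₁ + 2α₂ = 0.5346
CA = 0.5346 × 2.13 = 1.14 mmol/L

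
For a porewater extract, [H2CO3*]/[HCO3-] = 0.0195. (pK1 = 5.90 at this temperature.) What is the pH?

pH = 7.61

From K1 = [H⁺][HCO3-]/[H2CO3*]:  pH = pK1 − log₁₀([H2CO3*]/[HCO3-])
log₁₀(0.0195) = -1.710
pH = 5.90 − (-1.710) = 7.61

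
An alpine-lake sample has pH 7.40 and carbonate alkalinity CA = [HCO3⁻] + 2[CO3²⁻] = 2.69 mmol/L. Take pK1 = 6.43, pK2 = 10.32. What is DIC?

DIC = 2.97 mmol/L

CA = [HCO3⁻] + 2[CO3²⁻] = (α₁ + 2α₂)·DIC
At pH 7.40: [H⁺]/K1 = 10^-0.97 = 0.10715, K2/[H⁺] = 10^-2.92 = 0.0012023
α₁ = 1/(1 + 0.10715 + 0.0012023) = 1/1.1084 = 0.9022; α₂ = α₁·K2/[H⁺] = 0.001085
α₁ + 2α₂ = 0.9044
DIC = CA / (α₁ + 2α₂) = 2.69 / 0.9044 = 2.97 mmol/L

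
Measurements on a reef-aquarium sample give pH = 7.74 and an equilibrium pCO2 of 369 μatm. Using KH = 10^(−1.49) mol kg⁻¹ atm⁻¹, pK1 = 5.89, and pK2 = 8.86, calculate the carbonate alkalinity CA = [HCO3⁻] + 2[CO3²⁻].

[CO2*] = KH · pCO2 = 10^(−1.49) × 369×10^-6 = 1.194×10^-5 mol/kg
α₀ = 1/(1 + K1/[H⁺] + K1K2/[H⁺]²) = 1/(1 + 10^+1.85 + 10^+0.73) = 0.01296
DIC = [CO2*]/α₀ = 1.194×10^-5 / 0.01296 = 0.9214 mmol/kg
CA = (α₁ + 2α₂)·DIC = (0.9174 + 2×0.06960) × 0.9214 = 0.974 mmol/kg

CA = 0.974 mmol/kg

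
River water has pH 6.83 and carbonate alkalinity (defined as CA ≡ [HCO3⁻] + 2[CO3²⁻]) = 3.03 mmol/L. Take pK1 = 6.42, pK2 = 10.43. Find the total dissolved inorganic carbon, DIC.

CA = [HCO3⁻] + 2[CO3²⁻] = (α₁ + 2α₂)·DIC
At pH 6.83: [H⁺]/K1 = 10^-0.41 = 0.38905, K2/[H⁺] = 10^-3.60 = 0.00025119
α₁ = 1/(1 + 0.38905 + 0.00025119) = 1/1.3893 = 0.7198; α₂ = α₁·K2/[H⁺] = 0.0001808
α₁ + 2α₂ = 0.7202
DIC = CA / (α₁ + 2α₂) = 3.03 / 0.7202 = 4.21 mmol/L

DIC = 4.21 mmol/L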